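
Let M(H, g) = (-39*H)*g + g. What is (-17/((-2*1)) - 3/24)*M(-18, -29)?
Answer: -1365929/8 ≈ -1.7074e+5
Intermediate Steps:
M(H, g) = g - 39*H*g (M(H, g) = -39*H*g + g = g - 39*H*g)
(-17/((-2*1)) - 3/24)*M(-18, -29) = (-17/((-2*1)) - 3/24)*(-29*(1 - 39*(-18))) = (-17/(-2) - 3*1/24)*(-29*(1 + 702)) = (-17*(-½) - ⅛)*(-29*703) = (17/2 - ⅛)*(-20387) = (67/8)*(-20387) = -1365929/8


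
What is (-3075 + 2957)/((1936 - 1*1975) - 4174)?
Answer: 118/4213 ≈ 0.028009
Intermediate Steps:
(-3075 + 2957)/((1936 - 1*1975) - 4174) = -118/((1936 - 1975) - 4174) = -118/(-39 - 4174) = -118/(-4213) = -118*(-1/4213) = 118/4213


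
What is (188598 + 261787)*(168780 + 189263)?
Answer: 161257196555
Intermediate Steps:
(188598 + 261787)*(168780 + 189263) = 450385*358043 = 161257196555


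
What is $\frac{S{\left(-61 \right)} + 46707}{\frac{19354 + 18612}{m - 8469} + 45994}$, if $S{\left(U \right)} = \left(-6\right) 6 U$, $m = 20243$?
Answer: $\frac{95963987}{90261887} \approx 1.0632$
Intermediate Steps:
$S{\left(U \right)} = - 36 U$
$\frac{S{\left(-61 \right)} + 46707}{\frac{19354 + 18612}{m - 8469} + 45994} = \frac{\left(-36\right) \left(-61\right) + 46707}{\frac{19354 + 18612}{20243 - 8469} + 45994} = \frac{2196 + 46707}{\frac{37966}{11774} + 45994} = \frac{48903}{37966 \cdot \frac{1}{11774} + 45994} = \frac{48903}{\frac{18983}{5887} + 45994} = \frac{48903}{\frac{270785661}{5887}} = 48903 \cdot \frac{5887}{270785661} = \frac{95963987}{90261887}$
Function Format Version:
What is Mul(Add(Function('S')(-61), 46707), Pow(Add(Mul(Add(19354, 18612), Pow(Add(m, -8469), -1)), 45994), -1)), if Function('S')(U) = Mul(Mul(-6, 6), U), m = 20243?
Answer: Rational(95963987, 90261887) ≈ 1.0632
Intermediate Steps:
Function('S')(U) = Mul(-36, U)
Mul(Add(Function('S')(-61), 46707), Pow(Add(Mul(Add(19354, 18612), Pow(Add(m, -8469), -1)), 45994), -1)) = Mul(Add(Mul(-36, -61), 46707), Pow(Add(Mul(Add(19354, 18612), Pow(Add(20243, -8469), -1)), 45994), -1)) = Mul(Add(2196, 46707), Pow(Add(Mul(37966, Pow(11774, -1)), 45994), -1)) = Mul(48903, Pow(Add(Mul(37966, Rational(1, 11774)), 45994), -1)) = Mul(48903, Pow(Add(Rational(18983, 5887), 45994), -1)) = Mul(48903, Pow(Rational(270785661, 5887), -1)) = Mul(48903, Rational(5887, 270785661)) = Rational(95963987, 90261887)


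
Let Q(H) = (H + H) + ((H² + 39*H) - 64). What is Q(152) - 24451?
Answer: 4821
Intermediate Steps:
Q(H) = -64 + H² + 41*H (Q(H) = 2*H + (-64 + H² + 39*H) = -64 + H² + 41*H)
Q(152) - 24451 = (-64 + 152² + 41*152) - 24451 = (-64 + 23104 + 6232) - 24451 = 29272 - 24451 = 4821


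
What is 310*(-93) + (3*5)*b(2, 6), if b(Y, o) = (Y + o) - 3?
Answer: -28755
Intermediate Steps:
b(Y, o) = -3 + Y + o
310*(-93) + (3*5)*b(2, 6) = 310*(-93) + (3*5)*(-3 + 2 + 6) = -28830 + 15*5 = -28830 + 75 = -28755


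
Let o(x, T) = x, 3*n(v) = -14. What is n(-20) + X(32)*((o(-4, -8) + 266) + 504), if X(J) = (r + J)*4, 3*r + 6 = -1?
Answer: 90894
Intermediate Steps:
r = -7/3 (r = -2 + (⅓)*(-1) = -2 - ⅓ = -7/3 ≈ -2.3333)
n(v) = -14/3 (n(v) = (⅓)*(-14) = -14/3)
X(J) = -28/3 + 4*J (X(J) = (-7/3 + J)*4 = -28/3 + 4*J)
n(-20) + X(32)*((o(-4, -8) + 266) + 504) = -14/3 + (-28/3 + 4*32)*((-4 + 266) + 504) = -14/3 + (-28/3 + 128)*(262 + 504) = -14/3 + (356/3)*766 = -14/3 + 272696/3 = 90894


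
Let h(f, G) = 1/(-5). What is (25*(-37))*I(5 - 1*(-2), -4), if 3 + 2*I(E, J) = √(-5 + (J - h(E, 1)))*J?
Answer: 2775/2 + 740*I*√55 ≈ 1387.5 + 5488.0*I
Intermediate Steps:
h(f, G) = -⅕
I(E, J) = -3/2 + J*√(-24/5 + J)/2 (I(E, J) = -3/2 + (√(-5 + (J - 1*(-⅕)))*J)/2 = -3/2 + (√(-5 + (J + ⅕))*J)/2 = -3/2 + (√(-5 + (⅕ + J))*J)/2 = -3/2 + (√(-24/5 + J)*J)/2 = -3/2 + (J*√(-24/5 + J))/2 = -3/2 + J*√(-24/5 + J)/2)
(25*(-37))*I(5 - 1*(-2), -4) = (25*(-37))*(-3/2 + (⅒)*(-4)*√(-120 + 25*(-4))) = -925*(-3/2 + (⅒)*(-4)*√(-120 - 100)) = -925*(-3/2 + (⅒)*(-4)*√(-220)) = -925*(-3/2 + (⅒)*(-4)*(2*I*√55)) = -925*(-3/2 - 4*I*√55/5) = 2775/2 + 740*I*√55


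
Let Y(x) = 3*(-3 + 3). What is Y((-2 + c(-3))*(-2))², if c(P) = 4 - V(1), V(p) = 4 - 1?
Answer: 0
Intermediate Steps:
V(p) = 3
c(P) = 1 (c(P) = 4 - 1*3 = 4 - 3 = 1)
Y(x) = 0 (Y(x) = 3*0 = 0)
Y((-2 + c(-3))*(-2))² = 0² = 0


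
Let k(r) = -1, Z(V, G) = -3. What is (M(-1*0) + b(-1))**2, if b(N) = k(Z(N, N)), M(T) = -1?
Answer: 4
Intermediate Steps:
b(N) = -1
(M(-1*0) + b(-1))**2 = (-1 - 1)**2 = (-2)**2 = 4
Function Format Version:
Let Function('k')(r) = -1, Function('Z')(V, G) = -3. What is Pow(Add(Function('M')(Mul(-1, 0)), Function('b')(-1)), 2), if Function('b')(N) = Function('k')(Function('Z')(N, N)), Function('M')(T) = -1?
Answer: 4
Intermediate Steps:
Function('b')(N) = -1
Pow(Add(Function('M')(Mul(-1, 0)), Function('b')(-1)), 2) = Pow(Add(-1, -1), 2) = Pow(-2, 2) = 4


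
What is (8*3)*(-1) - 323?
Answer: -347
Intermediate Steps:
(8*3)*(-1) - 323 = 24*(-1) - 323 = -24 - 323 = -347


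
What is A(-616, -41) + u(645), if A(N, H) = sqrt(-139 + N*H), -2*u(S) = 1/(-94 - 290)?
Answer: 1/768 + sqrt(25117) ≈ 158.48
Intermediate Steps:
u(S) = 1/768 (u(S) = -1/(2*(-94 - 290)) = -1/2/(-384) = -1/2*(-1/384) = 1/768)
A(N, H) = sqrt(-139 + H*N)
A(-616, -41) + u(645) = sqrt(-139 - 41*(-616)) + 1/768 = sqrt(-139 + 25256) + 1/768 = sqrt(25117) + 1/768 = 1/768 + sqrt(25117)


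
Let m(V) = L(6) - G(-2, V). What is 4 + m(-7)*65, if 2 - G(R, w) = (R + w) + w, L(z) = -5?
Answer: -1491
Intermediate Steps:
G(R, w) = 2 - R - 2*w (G(R, w) = 2 - ((R + w) + w) = 2 - (R + 2*w) = 2 + (-R - 2*w) = 2 - R - 2*w)
m(V) = -9 + 2*V (m(V) = -5 - (2 - 1*(-2) - 2*V) = -5 - (2 + 2 - 2*V) = -5 - (4 - 2*V) = -5 + (-4 + 2*V) = -9 + 2*V)
4 + m(-7)*65 = 4 + (-9 + 2*(-7))*65 = 4 + (-9 - 14)*65 = 4 - 23*65 = 4 - 1495 = -1491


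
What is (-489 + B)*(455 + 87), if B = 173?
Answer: -171272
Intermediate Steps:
(-489 + B)*(455 + 87) = (-489 + 173)*(455 + 87) = -316*542 = -171272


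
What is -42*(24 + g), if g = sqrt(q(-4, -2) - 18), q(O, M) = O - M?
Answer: -1008 - 84*I*sqrt(5) ≈ -1008.0 - 187.83*I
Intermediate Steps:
g = 2*I*sqrt(5) (g = sqrt((-4 - 1*(-2)) - 18) = sqrt((-4 + 2) - 18) = sqrt(-2 - 18) = sqrt(-20) = 2*I*sqrt(5) ≈ 4.4721*I)
-42*(24 + g) = -42*(24 + 2*I*sqrt(5)) = -1008 - 84*I*sqrt(5)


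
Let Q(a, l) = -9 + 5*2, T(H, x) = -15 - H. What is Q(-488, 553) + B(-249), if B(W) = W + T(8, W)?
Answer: -271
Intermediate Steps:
B(W) = -23 + W (B(W) = W + (-15 - 1*8) = W + (-15 - 8) = W - 23 = -23 + W)
Q(a, l) = 1 (Q(a, l) = -9 + 10 = 1)
Q(-488, 553) + B(-249) = 1 + (-23 - 249) = 1 - 272 = -271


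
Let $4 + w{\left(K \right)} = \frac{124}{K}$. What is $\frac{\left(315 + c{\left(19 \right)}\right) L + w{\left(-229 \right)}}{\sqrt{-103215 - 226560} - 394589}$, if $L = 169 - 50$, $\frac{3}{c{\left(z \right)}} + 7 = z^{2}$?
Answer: $- \frac{399649288648389}{4207347252583312} - \frac{5064121005 i \sqrt{13191}}{4207347252583312} \approx -0.094988 - 0.00013824 i$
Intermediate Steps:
$c{\left(z \right)} = \frac{3}{-7 + z^{2}}$
$w{\left(K \right)} = -4 + \frac{124}{K}$
$L = 119$
$\frac{\left(315 + c{\left(19 \right)}\right) L + w{\left(-229 \right)}}{\sqrt{-103215 - 226560} - 394589} = \frac{\left(315 + \frac{3}{-7 + 19^{2}}\right) 119 - \left(4 - \frac{124}{-229}\right)}{\sqrt{-103215 - 226560} - 394589} = \frac{\left(315 + \frac{3}{-7 + 361}\right) 119 + \left(-4 + 124 \left(- \frac{1}{229}\right)\right)}{\sqrt{-329775} - 394589} = \frac{\left(315 + \frac{3}{354}\right) 119 - \frac{1040}{229}}{5 i \sqrt{13191} - 394589} = \frac{\left(315 + 3 \cdot \frac{1}{354}\right) 119 - \frac{1040}{229}}{-394589 + 5 i \sqrt{13191}} = \frac{\left(315 + \frac{1}{118}\right) 119 - \frac{1040}{229}}{-394589 + 5 i \sqrt{13191}} = \frac{\frac{37171}{118} \cdot 119 - \frac{1040}{229}}{-394589 + 5 i \sqrt{13191}} = \frac{\frac{4423349}{118} - \frac{1040}{229}}{-394589 + 5 i \sqrt{13191}} = \frac{1012824201}{27022 \left(-394589 + 5 i \sqrt{13191}\right)}$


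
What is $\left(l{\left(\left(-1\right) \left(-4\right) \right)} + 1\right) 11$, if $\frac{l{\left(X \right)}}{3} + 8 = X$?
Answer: $-121$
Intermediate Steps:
$l{\left(X \right)} = -24 + 3 X$
$\left(l{\left(\left(-1\right) \left(-4\right) \right)} + 1\right) 11 = \left(\left(-24 + 3 \left(\left(-1\right) \left(-4\right)\right)\right) + 1\right) 11 = \left(\left(-24 + 3 \cdot 4\right) + 1\right) 11 = \left(\left(-24 + 12\right) + 1\right) 11 = \left(-12 + 1\right) 11 = \left(-11\right) 11 = -121$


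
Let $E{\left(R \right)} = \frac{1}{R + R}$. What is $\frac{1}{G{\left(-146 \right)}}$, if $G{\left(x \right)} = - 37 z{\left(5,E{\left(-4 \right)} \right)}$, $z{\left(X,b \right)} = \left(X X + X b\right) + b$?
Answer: $- \frac{4}{3589} \approx -0.0011145$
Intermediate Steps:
$E{\left(R \right)} = \frac{1}{2 R}$
$z{\left(X,b \right)} = b + X^{2} + X b$ ($z{\left(X,b \right)} = \left(X^{2} + X b\right) + b = b + X^{2} + X b$)
$G{\left(x \right)} = - \frac{3589}{4}$ ($G{\left(x \right)} = - 37 \left(\frac{1}{2 \left(-4\right)} + 5^{2} + 5 \frac{1}{2 \left(-4\right)}\right) = - 37 \left(\frac{1}{2} \left(- \frac{1}{4}\right) + 25 + 5 \cdot \frac{1}{2} \left(- \frac{1}{4}\right)\right) = - 37 \left(- \frac{1}{8} + 25 + 5 \left(- \frac{1}{8}\right)\right) = - 37 \left(- \frac{1}{8} + 25 - \frac{5}{8}\right) = \left(-37\right) \frac{97}{4} = - \frac{3589}{4}$)
$\frac{1}{G{\left(-146 \right)}} = \frac{1}{- \frac{3589}{4}} = - \frac{4}{3589}$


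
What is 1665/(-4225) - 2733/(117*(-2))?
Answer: 57217/5070 ≈ 11.285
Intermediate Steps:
1665/(-4225) - 2733/(117*(-2)) = 1665*(-1/4225) - 2733/(-234) = -333/845 - 2733*(-1/234) = -333/845 + 911/78 = 57217/5070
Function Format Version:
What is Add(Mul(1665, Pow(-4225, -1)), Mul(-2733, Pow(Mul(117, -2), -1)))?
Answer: Rational(57217, 5070) ≈ 11.285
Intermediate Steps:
Add(Mul(1665, Pow(-4225, -1)), Mul(-2733, Pow(Mul(117, -2), -1))) = Add(Mul(1665, Rational(-1, 4225)), Mul(-2733, Pow(-234, -1))) = Add(Rational(-333, 845), Mul(-2733, Rational(-1, 234))) = Add(Rational(-333, 845), Rational(911, 78)) = Rational(57217, 5070)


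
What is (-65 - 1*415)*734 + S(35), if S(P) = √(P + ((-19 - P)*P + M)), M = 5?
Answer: -352320 + 5*I*√74 ≈ -3.5232e+5 + 43.012*I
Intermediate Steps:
S(P) = √(5 + P + P*(-19 - P)) (S(P) = √(P + ((-19 - P)*P + 5)) = √(P + (P*(-19 - P) + 5)) = √(P + (5 + P*(-19 - P))) = √(5 + P + P*(-19 - P)))
(-65 - 1*415)*734 + S(35) = (-65 - 1*415)*734 + √(5 - 1*35² - 18*35) = (-65 - 415)*734 + √(5 - 1*1225 - 630) = -480*734 + √(5 - 1225 - 630) = -352320 + √(-1850) = -352320 + 5*I*√74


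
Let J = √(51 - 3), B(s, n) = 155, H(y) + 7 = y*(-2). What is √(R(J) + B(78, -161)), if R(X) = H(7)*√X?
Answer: √(155 - 42*3^(¼)) ≈ 9.9862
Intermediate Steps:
H(y) = -7 - 2*y (H(y) = -7 + y*(-2) = -7 - 2*y)
J = 4*√3 (J = √48 = 4*√3 ≈ 6.9282)
R(X) = -21*√X (R(X) = (-7 - 2*7)*√X = (-7 - 14)*√X = -21*√X)
√(R(J) + B(78, -161)) = √(-21*2*3^(¼) + 155) = √(-42*3^(¼) + 155) = √(155 - 42*3^(¼))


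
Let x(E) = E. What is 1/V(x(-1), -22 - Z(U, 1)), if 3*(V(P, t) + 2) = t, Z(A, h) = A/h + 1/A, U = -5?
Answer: -5/38 ≈ -0.13158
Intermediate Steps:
Z(A, h) = 1/A + A/h (Z(A, h) = A/h + 1/A = 1/A + A/h)
V(P, t) = -2 + t/3
1/V(x(-1), -22 - Z(U, 1)) = 1/(-2 + (-22 - (1/(-5) - 5/1))/3) = 1/(-2 + (-22 - (-⅕ - 5*1))/3) = 1/(-2 + (-22 - (-⅕ - 5))/3) = 1/(-2 + (-22 - 1*(-26/5))/3) = 1/(-2 + (-22 + 26/5)/3) = 1/(-2 + (⅓)*(-84/5)) = 1/(-2 - 28/5) = 1/(-38/5) = -5/38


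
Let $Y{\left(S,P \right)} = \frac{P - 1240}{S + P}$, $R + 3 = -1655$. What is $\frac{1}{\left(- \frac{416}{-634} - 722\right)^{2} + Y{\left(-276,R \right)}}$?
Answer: $\frac{97172863}{50562776559213} \approx 1.9218 \cdot 10^{-6}$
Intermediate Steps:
$R = -1658$ ($R = -3 - 1655 = -1658$)
$Y{\left(S,P \right)} = \frac{-1240 + P}{P + S}$ ($Y{\left(S,P \right)} = \frac{P - 1240}{P + S} = \frac{-1240 + P}{P + S}$)
$\frac{1}{\left(- \frac{416}{-634} - 722\right)^{2} + Y{\left(-276,R \right)}} = \frac{1}{\left(- \frac{416}{-634} - 722\right)^{2} + \frac{-1240 - 1658}{-1658 - 276}} = \frac{1}{\left(\left(-416\right) \left(- \frac{1}{634}\right) - 722\right)^{2} + \frac{1}{-1934} \left(-2898\right)} = \frac{1}{\left(\frac{208}{317} - 722\right)^{2} - - \frac{1449}{967}} = \frac{1}{\left(- \frac{228666}{317}\right)^{2} + \frac{1449}{967}} = \frac{1}{\frac{52288139556}{100489} + \frac{1449}{967}} = \frac{1}{\frac{50562776559213}{97172863}} = \frac{97172863}{50562776559213}$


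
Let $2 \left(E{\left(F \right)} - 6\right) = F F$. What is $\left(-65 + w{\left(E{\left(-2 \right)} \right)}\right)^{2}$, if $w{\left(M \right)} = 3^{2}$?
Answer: $3136$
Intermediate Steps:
$E{\left(F \right)} = 6 + \frac{F^{2}}{2}$ ($E{\left(F \right)} = 6 + \frac{F F}{2} = 6 + \frac{F^{2}}{2}$)
$w{\left(M \right)} = 9$
$\left(-65 + w{\left(E{\left(-2 \right)} \right)}\right)^{2} = \left(-65 + 9\right)^{2} = \left(-56\right)^{2} = 3136$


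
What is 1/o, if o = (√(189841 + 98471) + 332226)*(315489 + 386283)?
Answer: 18457/4303181175323656 - √72078/38728630577912904 ≈ 4.2822e-12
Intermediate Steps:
o = 233146904472 + 1403544*√72078 (o = (√288312 + 332226)*701772 = (2*√72078 + 332226)*701772 = (332226 + 2*√72078)*701772 = 233146904472 + 1403544*√72078 ≈ 2.3352e+11)
1/o = 1/(233146904472 + 1403544*√72078)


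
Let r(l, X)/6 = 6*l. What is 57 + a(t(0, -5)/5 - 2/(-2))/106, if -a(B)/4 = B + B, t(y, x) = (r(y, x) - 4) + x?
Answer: 15121/265 ≈ 57.060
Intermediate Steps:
r(l, X) = 36*l (r(l, X) = 6*(6*l) = 36*l)
t(y, x) = -4 + x + 36*y (t(y, x) = (36*y - 4) + x = (-4 + 36*y) + x = -4 + x + 36*y)
a(B) = -8*B (a(B) = -4*(B + B) = -8*B)
57 + a(t(0, -5)/5 - 2/(-2))/106 = 57 - 8*((-4 - 5 + 36*0)/5 - 2/(-2))/106 = 57 - 8*((-4 - 5 + 0)*(1/5) - 2*(-1/2))*(1/106) = 57 - 8*(-9*1/5 + 1)*(1/106) = 57 - 8*(-9/5 + 1)*(1/106) = 57 - 8*(-4/5)*(1/106) = 57 + (32/5)*(1/106) = 57 + 16/265 = 15121/265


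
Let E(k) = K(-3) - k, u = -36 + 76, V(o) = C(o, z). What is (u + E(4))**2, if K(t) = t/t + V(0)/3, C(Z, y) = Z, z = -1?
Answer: 1369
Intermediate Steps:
V(o) = o
K(t) = 1 (K(t) = t/t + 0/3 = 1 + 0*(1/3) = 1 + 0 = 1)
u = 40
E(k) = 1 - k
(u + E(4))**2 = (40 + (1 - 1*4))**2 = (40 + (1 - 4))**2 = (40 - 3)**2 = 37**2 = 1369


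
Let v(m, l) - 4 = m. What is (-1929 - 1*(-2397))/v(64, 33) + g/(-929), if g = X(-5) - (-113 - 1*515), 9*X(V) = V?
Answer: 882238/142137 ≈ 6.2070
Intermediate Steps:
X(V) = V/9
v(m, l) = 4 + m
g = 5647/9 (g = (⅑)*(-5) - (-113 - 1*515) = -5/9 - (-113 - 515) = -5/9 - 1*(-628) = -5/9 + 628 = 5647/9 ≈ 627.44)
(-1929 - 1*(-2397))/v(64, 33) + g/(-929) = (-1929 - 1*(-2397))/(4 + 64) + (5647/9)/(-929) = (-1929 + 2397)/68 + (5647/9)*(-1/929) = 468*(1/68) - 5647/8361 = 117/17 - 5647/8361 = 882238/142137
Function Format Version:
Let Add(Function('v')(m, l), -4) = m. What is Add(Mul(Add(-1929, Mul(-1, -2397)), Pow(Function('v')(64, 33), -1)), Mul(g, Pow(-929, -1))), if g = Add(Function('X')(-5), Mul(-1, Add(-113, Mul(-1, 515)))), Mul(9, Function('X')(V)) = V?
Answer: Rational(882238, 142137) ≈ 6.2070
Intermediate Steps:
Function('X')(V) = Mul(Rational(1, 9), V)
Function('v')(m, l) = Add(4, m)
g = Rational(5647, 9) (g = Add(Mul(Rational(1, 9), -5), Mul(-1, Add(-113, Mul(-1, 515)))) = Add(Rational(-5, 9), Mul(-1, Add(-113, -515))) = Add(Rational(-5, 9), Mul(-1, -628)) = Add(Rational(-5, 9), 628) = Rational(5647, 9) ≈ 627.44)
Add(Mul(Add(-1929, Mul(-1, -2397)), Pow(Function('v')(64, 33), -1)), Mul(g, Pow(-929, -1))) = Add(Mul(Add(-1929, Mul(-1, -2397)), Pow(Add(4, 64), -1)), Mul(Rational(5647, 9), Pow(-929, -1))) = Add(Mul(Add(-1929, 2397), Pow(68, -1)), Mul(Rational(5647, 9), Rational(-1, 929))) = Add(Mul(468, Rational(1, 68)), Rational(-5647, 8361)) = Add(Rational(117, 17), Rational(-5647, 8361)) = Rational(882238, 142137)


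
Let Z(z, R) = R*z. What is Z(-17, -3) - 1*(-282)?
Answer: 333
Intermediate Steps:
Z(-17, -3) - 1*(-282) = -3*(-17) - 1*(-282) = 51 + 282 = 333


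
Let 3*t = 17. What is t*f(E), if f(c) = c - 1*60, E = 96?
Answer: 204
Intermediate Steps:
f(c) = -60 + c (f(c) = c - 60 = -60 + c)
t = 17/3 (t = (1/3)*17 = 17/3 ≈ 5.6667)
t*f(E) = 17*(-60 + 96)/3 = (17/3)*36 = 204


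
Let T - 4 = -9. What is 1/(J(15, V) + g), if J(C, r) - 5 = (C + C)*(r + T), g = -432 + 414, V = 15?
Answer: 1/287 ≈ 0.0034843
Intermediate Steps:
T = -5 (T = 4 - 9 = -5)
g = -18
J(C, r) = 5 + 2*C*(-5 + r) (J(C, r) = 5 + (C + C)*(r - 5) = 5 + (2*C)*(-5 + r) = 5 + 2*C*(-5 + r))
1/(J(15, V) + g) = 1/((5 - 10*15 + 2*15*15) - 18) = 1/((5 - 150 + 450) - 18) = 1/(305 - 18) = 1/287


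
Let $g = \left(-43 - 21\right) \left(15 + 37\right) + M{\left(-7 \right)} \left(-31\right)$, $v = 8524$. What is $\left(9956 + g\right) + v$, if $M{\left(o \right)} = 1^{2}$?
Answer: $15121$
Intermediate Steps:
$M{\left(o \right)} = 1$
$g = -3359$ ($g = \left(-43 - 21\right) \left(15 + 37\right) + 1 \left(-31\right) = \left(-64\right) 52 - 31 = -3328 - 31 = -3359$)
$\left(9956 + g\right) + v = \left(9956 - 3359\right) + 8524 = 6597 + 8524 = 15121$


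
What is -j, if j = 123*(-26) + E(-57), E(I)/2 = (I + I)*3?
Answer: 3882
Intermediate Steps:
E(I) = 12*I (E(I) = 2*((I + I)*3) = 2*((2*I)*3) = 2*(6*I) = 12*I)
j = -3882 (j = 123*(-26) + 12*(-57) = -3198 - 684 = -3882)
-j = -1*(-3882) = 3882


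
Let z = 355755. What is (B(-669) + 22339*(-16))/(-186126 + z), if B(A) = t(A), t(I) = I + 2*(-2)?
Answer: -358097/169629 ≈ -2.1111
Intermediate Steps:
t(I) = -4 + I (t(I) = I - 4 = -4 + I)
B(A) = -4 + A
(B(-669) + 22339*(-16))/(-186126 + z) = ((-4 - 669) + 22339*(-16))/(-186126 + 355755) = (-673 - 357424)/169629 = -358097*1/169629 = -358097/169629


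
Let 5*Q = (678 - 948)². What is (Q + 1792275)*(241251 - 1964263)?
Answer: -3113232847260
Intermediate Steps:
Q = 14580 (Q = (678 - 948)²/5 = (⅕)*(-270)² = (⅕)*72900 = 14580)
(Q + 1792275)*(241251 - 1964263) = (14580 + 1792275)*(241251 - 1964263) = 1806855*(-1723012) = -3113232847260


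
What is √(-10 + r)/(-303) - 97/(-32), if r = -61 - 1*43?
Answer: 97/32 - I*√114/303 ≈ 3.0313 - 0.035238*I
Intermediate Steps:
r = -104 (r = -61 - 43 = -104)
√(-10 + r)/(-303) - 97/(-32) = √(-10 - 104)/(-303) - 97/(-32) = √(-114)*(-1/303) - 97*(-1/32) = (I*√114)*(-1/303) + 97/32 = -I*√114/303 + 97/32 = 97/32 - I*√114/303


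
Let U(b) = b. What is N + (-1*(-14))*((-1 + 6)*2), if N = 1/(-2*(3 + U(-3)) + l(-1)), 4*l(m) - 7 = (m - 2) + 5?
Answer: 1264/9 ≈ 140.44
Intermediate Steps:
l(m) = 5/2 + m/4 (l(m) = 7/4 + ((m - 2) + 5)/4 = 7/4 + ((-2 + m) + 5)/4 = 7/4 + (3 + m)/4 = 7/4 + (¾ + m/4) = 5/2 + m/4)
N = 4/9 (N = 1/(-2*(3 - 3) + (5/2 + (¼)*(-1))) = 1/(-2*0 + (5/2 - ¼)) = 1/(0 + 9/4) = 1/(9/4) = 4/9 ≈ 0.44444)
N + (-1*(-14))*((-1 + 6)*2) = 4/9 + (-1*(-14))*((-1 + 6)*2) = 4/9 + 14*(5*2) = 4/9 + 14*10 = 4/9 + 140 = 1264/9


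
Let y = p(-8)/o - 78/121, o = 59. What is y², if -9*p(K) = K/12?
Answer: 15378976144/37153719009 ≈ 0.41393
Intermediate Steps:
p(K) = -K/108 (p(K) = -K/(9*12) = -K/108)
y = -124012/192753 (y = -1/108*(-8)/59 - 78/121 = (2/27)*(1/59) - 78*1/121 = 2/1593 - 78/121 = -124012/192753 ≈ -0.64337)
y² = (-124012/192753)² = 15378976144/37153719009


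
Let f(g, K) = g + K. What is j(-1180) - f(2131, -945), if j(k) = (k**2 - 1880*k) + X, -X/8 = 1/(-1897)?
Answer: 6847437766/1897 ≈ 3.6096e+6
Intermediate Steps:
f(g, K) = K + g
X = 8/1897 (X = -8/(-1897) = -8*(-1/1897) = 8/1897 ≈ 0.0042172)
j(k) = 8/1897 + k**2 - 1880*k (j(k) = (k**2 - 1880*k) + 8/1897 = 8/1897 + k**2 - 1880*k)
j(-1180) - f(2131, -945) = (8/1897 + (-1180)**2 - 1880*(-1180)) - (-945 + 2131) = (8/1897 + 1392400 + 2218400) - 1*1186 = 6849687608/1897 - 1186 = 6847437766/1897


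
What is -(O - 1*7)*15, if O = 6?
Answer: 15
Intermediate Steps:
-(O - 1*7)*15 = -(6 - 1*7)*15 = -(6 - 7)*15 = -1*(-1)*15 = 1*15 = 15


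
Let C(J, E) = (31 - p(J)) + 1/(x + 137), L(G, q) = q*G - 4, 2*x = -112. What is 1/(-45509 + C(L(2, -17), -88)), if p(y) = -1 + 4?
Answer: -81/3683960 ≈ -2.1987e-5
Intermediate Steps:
x = -56 (x = (½)*(-112) = -56)
p(y) = 3
L(G, q) = -4 + G*q (L(G, q) = G*q - 4 = -4 + G*q)
C(J, E) = 2269/81 (C(J, E) = (31 - 1*3) + 1/(-56 + 137) = (31 - 3) + 1/81 = 28 + 1/81 = 2269/81)
1/(-45509 + C(L(2, -17), -88)) = 1/(-45509 + 2269/81) = 1/(-3683960/81) = -81/3683960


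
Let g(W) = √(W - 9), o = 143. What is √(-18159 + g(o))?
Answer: √(-18159 + √134) ≈ 134.71*I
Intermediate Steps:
g(W) = √(-9 + W)
√(-18159 + g(o)) = √(-18159 + √(-9 + 143)) = √(-18159 + √134)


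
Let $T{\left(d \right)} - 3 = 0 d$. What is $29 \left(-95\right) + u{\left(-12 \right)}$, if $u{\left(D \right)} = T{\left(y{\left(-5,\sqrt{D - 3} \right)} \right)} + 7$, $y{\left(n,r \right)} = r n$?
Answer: $-2745$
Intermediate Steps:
$y{\left(n,r \right)} = n r$
$T{\left(d \right)} = 3$ ($T{\left(d \right)} = 3 + 0 d = 3 + 0 = 3$)
$u{\left(D \right)} = 10$ ($u{\left(D \right)} = 3 + 7 = 10$)
$29 \left(-95\right) + u{\left(-12 \right)} = 29 \left(-95\right) + 10 = -2755 + 10 = -2745$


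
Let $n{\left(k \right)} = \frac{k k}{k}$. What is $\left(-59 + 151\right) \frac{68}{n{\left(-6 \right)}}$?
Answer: $- \frac{3128}{3} \approx -1042.7$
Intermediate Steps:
$n{\left(k \right)} = k$ ($n{\left(k \right)} = \frac{k^{2}}{k} = k$)
$\left(-59 + 151\right) \frac{68}{n{\left(-6 \right)}} = \left(-59 + 151\right) \frac{68}{-6} = 92 \cdot 68 \left(- \frac{1}{6}\right) = 92 \left(- \frac{34}{3}\right) = - \frac{3128}{3}$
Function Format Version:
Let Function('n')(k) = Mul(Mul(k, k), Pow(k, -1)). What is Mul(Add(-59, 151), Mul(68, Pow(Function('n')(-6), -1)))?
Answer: Rational(-3128, 3) ≈ -1042.7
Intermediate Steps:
Function('n')(k) = k (Function('n')(k) = Mul(Pow(k, 2), Pow(k, -1)) = k)
Mul(Add(-59, 151), Mul(68, Pow(Function('n')(-6), -1))) = Mul(Add(-59, 151), Mul(68, Pow(-6, -1))) = Mul(92, Mul(68, Rational(-1, 6))) = Mul(92, Rational(-34, 3)) = Rational(-3128, 3)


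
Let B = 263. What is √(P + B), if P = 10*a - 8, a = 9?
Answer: √345 ≈ 18.574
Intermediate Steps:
P = 82 (P = 10*9 - 8 = 90 - 8 = 82)
√(P + B) = √(82 + 263) = √345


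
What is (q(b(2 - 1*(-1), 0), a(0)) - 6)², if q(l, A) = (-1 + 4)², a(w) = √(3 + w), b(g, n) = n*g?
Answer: 9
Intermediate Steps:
b(g, n) = g*n
q(l, A) = 9 (q(l, A) = 3² = 9)
(q(b(2 - 1*(-1), 0), a(0)) - 6)² = (9 - 6)² = 3² = 9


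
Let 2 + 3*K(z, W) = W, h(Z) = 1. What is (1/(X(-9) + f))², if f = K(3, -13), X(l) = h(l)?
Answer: 1/16 ≈ 0.062500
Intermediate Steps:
X(l) = 1
K(z, W) = -⅔ + W/3
f = -5 (f = -⅔ + (⅓)*(-13) = -⅔ - 13/3 = -5)
(1/(X(-9) + f))² = (1/(1 - 5))² = (1/(-4))² = (-¼)² = 1/16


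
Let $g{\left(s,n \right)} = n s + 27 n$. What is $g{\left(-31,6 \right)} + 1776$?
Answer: $1752$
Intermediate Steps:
$g{\left(s,n \right)} = 27 n + n s$
$g{\left(-31,6 \right)} + 1776 = 6 \left(27 - 31\right) + 1776 = 6 \left(-4\right) + 1776 = -24 + 1776 = 1752$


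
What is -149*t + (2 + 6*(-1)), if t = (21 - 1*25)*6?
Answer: 3572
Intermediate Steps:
t = -24 (t = (21 - 25)*6 = -4*6 = -24)
-149*t + (2 + 6*(-1)) = -149*(-24) + (2 + 6*(-1)) = 3576 + (2 - 6) = 3576 - 4 = 3572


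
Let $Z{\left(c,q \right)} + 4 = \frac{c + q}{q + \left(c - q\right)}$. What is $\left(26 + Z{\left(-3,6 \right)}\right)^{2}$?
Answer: $441$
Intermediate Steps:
$Z{\left(c,q \right)} = -4 + \frac{c + q}{c}$ ($Z{\left(c,q \right)} = -4 + \frac{c + q}{q + \left(c - q\right)} = -4 + \frac{c + q}{c}$)
$\left(26 + Z{\left(-3,6 \right)}\right)^{2} = \left(26 - \left(3 - \frac{6}{-3}\right)\right)^{2} = \left(26 + \left(-3 + 6 \left(- \frac{1}{3}\right)\right)\right)^{2} = \left(26 - 5\right)^{2} = 21^{2} = 441$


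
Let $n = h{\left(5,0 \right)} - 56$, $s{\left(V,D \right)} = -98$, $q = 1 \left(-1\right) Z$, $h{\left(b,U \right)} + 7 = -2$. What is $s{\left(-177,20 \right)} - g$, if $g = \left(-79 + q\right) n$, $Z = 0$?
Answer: $-5233$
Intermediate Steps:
$h{\left(b,U \right)} = -9$ ($h{\left(b,U \right)} = -7 - 2 = -9$)
$q = 0$ ($q = 1 \left(-1\right) 0 = \left(-1\right) 0 = 0$)
$n = -65$ ($n = -9 - 56 = -65$)
$g = 5135$ ($g = \left(-79 + 0\right) \left(-65\right) = \left(-79\right) \left(-65\right) = 5135$)
$s{\left(-177,20 \right)} - g = -98 - 5135 = -5233$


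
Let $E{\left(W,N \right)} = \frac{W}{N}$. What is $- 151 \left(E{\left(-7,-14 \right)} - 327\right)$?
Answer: $\frac{98603}{2} \approx 49302.0$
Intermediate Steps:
$- 151 \left(E{\left(-7,-14 \right)} - 327\right) = - 151 \left(- \frac{7}{-14} - 327\right) = - 151 \left(\left(-7\right) \left(- \frac{1}{14}\right) - 327\right) = - 151 \left(\frac{1}{2} - 327\right) = \left(-151\right) \left(- \frac{653}{2}\right) = \frac{98603}{2}$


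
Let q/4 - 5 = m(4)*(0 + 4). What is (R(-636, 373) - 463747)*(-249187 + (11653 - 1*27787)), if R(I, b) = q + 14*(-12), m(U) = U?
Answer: 123064104751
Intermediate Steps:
q = 84 (q = 20 + 4*(4*(0 + 4)) = 20 + 4*(4*4) = 20 + 4*16 = 20 + 64 = 84)
R(I, b) = -84 (R(I, b) = 84 + 14*(-12) = 84 - 168 = -84)
(R(-636, 373) - 463747)*(-249187 + (11653 - 1*27787)) = (-84 - 463747)*(-249187 + (11653 - 1*27787)) = -463831*(-249187 + (11653 - 27787)) = -463831*(-249187 - 16134) = -463831*(-265321) = 123064104751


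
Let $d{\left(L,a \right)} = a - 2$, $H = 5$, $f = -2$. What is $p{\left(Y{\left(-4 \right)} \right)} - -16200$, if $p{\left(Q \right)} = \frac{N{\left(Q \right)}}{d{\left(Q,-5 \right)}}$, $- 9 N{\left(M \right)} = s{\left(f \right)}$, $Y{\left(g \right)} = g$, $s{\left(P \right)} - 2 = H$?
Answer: $\frac{145801}{9} \approx 16200.0$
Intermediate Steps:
$s{\left(P \right)} = 7$ ($s{\left(P \right)} = 2 + 5 = 7$)
$N{\left(M \right)} = - \frac{7}{9}$ ($N{\left(M \right)} = \left(- \frac{1}{9}\right) 7 = - \frac{7}{9}$)
$d{\left(L,a \right)} = -2 + a$
$p{\left(Q \right)} = \frac{1}{9}$ ($p{\left(Q \right)} = - \frac{7}{9 \left(-2 - 5\right)} = - \frac{7}{9 \left(-7\right)} = \left(- \frac{7}{9}\right) \left(- \frac{1}{7}\right) = \frac{1}{9}$)
$p{\left(Y{\left(-4 \right)} \right)} - -16200 = \frac{1}{9} - -16200 = \frac{1}{9} + 16200 = \frac{145801}{9}$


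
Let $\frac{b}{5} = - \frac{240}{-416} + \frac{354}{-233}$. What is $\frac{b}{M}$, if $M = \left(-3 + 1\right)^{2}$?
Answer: $- \frac{28545}{24232} \approx -1.178$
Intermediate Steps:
$M = 4$ ($M = \left(-2\right)^{2} = 4$)
$b = - \frac{28545}{6058}$ ($b = 5 \left(- \frac{240}{-416} + \frac{354}{-233}\right) = 5 \left(\left(-240\right) \left(- \frac{1}{416}\right) + 354 \left(- \frac{1}{233}\right)\right) = 5 \left(\frac{15}{26} - \frac{354}{233}\right) = 5 \left(- \frac{5709}{6058}\right) = - \frac{28545}{6058} \approx -4.712$)
$\frac{b}{M} = - \frac{28545}{6058 \cdot 4} = \left(- \frac{28545}{6058}\right) \frac{1}{4} = - \frac{28545}{24232}$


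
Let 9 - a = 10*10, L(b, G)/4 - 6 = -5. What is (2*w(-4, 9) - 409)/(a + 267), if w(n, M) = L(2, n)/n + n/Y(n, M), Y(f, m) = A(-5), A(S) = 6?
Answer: -1237/528 ≈ -2.3428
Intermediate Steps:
L(b, G) = 4 (L(b, G) = 24 + 4*(-5) = 24 - 20 = 4)
Y(f, m) = 6
w(n, M) = 4/n + n/6
a = -91 (a = 9 - 10*10 = 9 - 1*100 = 9 - 100 = -91)
(2*w(-4, 9) - 409)/(a + 267) = (2*(4/(-4) + (1/6)*(-4)) - 409)/(-91 + 267) = (2*(4*(-1/4) - 2/3) - 409)/176 = (2*(-1 - 2/3) - 409)*(1/176) = (2*(-5/3) - 409)*(1/176) = (-10/3 - 409)*(1/176) = -1237/3*1/176 = -1237/528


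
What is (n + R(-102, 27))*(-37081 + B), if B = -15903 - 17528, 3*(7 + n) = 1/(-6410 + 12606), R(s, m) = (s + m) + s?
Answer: 20097042316/1549 ≈ 1.2974e+7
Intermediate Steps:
R(s, m) = m + 2*s (R(s, m) = (m + s) + s = m + 2*s)
n = -130115/18588 (n = -7 + 1/(3*(-6410 + 12606)) = -7 + (1/3)/6196 = -7 + (1/3)*(1/6196) = -7 + 1/18588 = -130115/18588 ≈ -6.9999)
B = -33431
(n + R(-102, 27))*(-37081 + B) = (-130115/18588 + (27 + 2*(-102)))*(-37081 - 33431) = (-130115/18588 + (27 - 204))*(-70512) = (-130115/18588 - 177)*(-70512) = -3420191/18588*(-70512) = 20097042316/1549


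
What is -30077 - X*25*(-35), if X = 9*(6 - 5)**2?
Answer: -22202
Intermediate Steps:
X = 9 (X = 9*1**2 = 9*1 = 9)
-30077 - X*25*(-35) = -30077 - 9*25*(-35) = -30077 - 225*(-35) = -30077 - 1*(-7875) = -30077 + 7875 = -22202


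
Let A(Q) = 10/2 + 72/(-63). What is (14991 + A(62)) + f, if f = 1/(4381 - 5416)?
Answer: 108637733/7245 ≈ 14995.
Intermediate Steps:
A(Q) = 27/7 (A(Q) = 10*(½) + 72*(-1/63) = 5 - 8/7 = 27/7)
f = -1/1035 (f = 1/(-1035) = -1/1035 ≈ -0.00096618)
(14991 + A(62)) + f = (14991 + 27/7) - 1/1035 = 104964/7 - 1/1035 = 108637733/7245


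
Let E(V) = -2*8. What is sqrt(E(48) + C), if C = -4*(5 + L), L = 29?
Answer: 2*I*sqrt(38) ≈ 12.329*I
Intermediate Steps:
E(V) = -16
C = -136 (C = -4*(5 + 29) = -4*34 = -136)
sqrt(E(48) + C) = sqrt(-16 - 136) = sqrt(-152) = 2*I*sqrt(38)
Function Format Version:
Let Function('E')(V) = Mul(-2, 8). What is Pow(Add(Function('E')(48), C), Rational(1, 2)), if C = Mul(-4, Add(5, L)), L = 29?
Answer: Mul(2, I, Pow(38, Rational(1, 2))) ≈ Mul(12.329, I)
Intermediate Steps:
Function('E')(V) = -16
C = -136 (C = Mul(-4, Add(5, 29)) = Mul(-4, 34) = -136)
Pow(Add(Function('E')(48), C), Rational(1, 2)) = Pow(Add(-16, -136), Rational(1, 2)) = Pow(-152, Rational(1, 2)) = Mul(2, I, Pow(38, Rational(1, 2)))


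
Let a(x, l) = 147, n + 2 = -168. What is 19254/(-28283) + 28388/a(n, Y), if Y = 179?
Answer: 800067466/4157601 ≈ 192.43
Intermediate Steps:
n = -170 (n = -2 - 168 = -170)
19254/(-28283) + 28388/a(n, Y) = 19254/(-28283) + 28388/147 = 19254*(-1/28283) + 28388*(1/147) = -19254/28283 + 28388/147 = 800067466/4157601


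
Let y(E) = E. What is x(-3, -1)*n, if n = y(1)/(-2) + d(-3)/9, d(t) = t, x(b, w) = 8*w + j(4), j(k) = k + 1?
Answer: 5/2 ≈ 2.5000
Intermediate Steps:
j(k) = 1 + k
x(b, w) = 5 + 8*w (x(b, w) = 8*w + (1 + 4) = 8*w + 5 = 5 + 8*w)
n = -⅚ (n = 1/(-2) - 3/9 = 1*(-½) - 3*⅑ = -½ - ⅓ = -⅚ ≈ -0.83333)
x(-3, -1)*n = (5 + 8*(-1))*(-⅚) = (5 - 8)*(-⅚) = -3*(-⅚) = 5/2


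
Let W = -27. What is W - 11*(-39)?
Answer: 402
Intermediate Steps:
W - 11*(-39) = -27 - 11*(-39) = -27 + 429 = 402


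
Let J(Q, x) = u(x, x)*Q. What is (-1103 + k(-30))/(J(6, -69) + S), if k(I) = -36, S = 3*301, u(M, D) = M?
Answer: -1139/489 ≈ -2.3292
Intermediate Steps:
S = 903
J(Q, x) = Q*x (J(Q, x) = x*Q = Q*x)
(-1103 + k(-30))/(J(6, -69) + S) = (-1103 - 36)/(6*(-69) + 903) = -1139/(-414 + 903) = -1139/489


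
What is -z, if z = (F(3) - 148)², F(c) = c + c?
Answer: -20164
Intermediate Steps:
F(c) = 2*c
z = 20164 (z = (2*3 - 148)² = (6 - 148)² = (-142)² = 20164)
-z = -1*20164 = -20164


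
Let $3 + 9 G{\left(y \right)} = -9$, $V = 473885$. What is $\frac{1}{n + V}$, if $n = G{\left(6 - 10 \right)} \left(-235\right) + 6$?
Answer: $\frac{3}{1422613} \approx 2.1088 \cdot 10^{-6}$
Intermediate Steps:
$G{\left(y \right)} = - \frac{4}{3}$ ($G{\left(y \right)} = - \frac{1}{3} + \frac{1}{9} \left(-9\right) = - \frac{1}{3} - 1 = - \frac{4}{3}$)
$n = \frac{958}{3}$ ($n = \left(- \frac{4}{3}\right) \left(-235\right) + 6 = \frac{940}{3} + 6 = \frac{958}{3} \approx 319.33$)
$\frac{1}{n + V} = \frac{1}{\frac{958}{3} + 473885} = \frac{1}{\frac{1422613}{3}} = \frac{3}{1422613}$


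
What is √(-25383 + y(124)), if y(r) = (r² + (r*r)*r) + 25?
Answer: 3*√210738 ≈ 1377.2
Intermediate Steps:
y(r) = 25 + r² + r³ (y(r) = (r² + r²*r) + 25 = (r² + r³) + 25 = 25 + r² + r³)
√(-25383 + y(124)) = √(-25383 + (25 + 124² + 124³)) = √(-25383 + (25 + 15376 + 1906624)) = √(-25383 + 1922025) = √1896642 = 3*√210738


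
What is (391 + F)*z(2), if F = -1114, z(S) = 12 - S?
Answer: -7230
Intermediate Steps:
(391 + F)*z(2) = (391 - 1114)*(12 - 1*2) = -723*(12 - 2) = -723*10 = -7230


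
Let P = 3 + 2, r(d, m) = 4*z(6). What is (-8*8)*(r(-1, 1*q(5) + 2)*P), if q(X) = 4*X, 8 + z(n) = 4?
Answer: 5120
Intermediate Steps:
z(n) = -4 (z(n) = -8 + 4 = -4)
r(d, m) = -16 (r(d, m) = 4*(-4) = -16)
P = 5
(-8*8)*(r(-1, 1*q(5) + 2)*P) = (-8*8)*(-16*5) = -64*(-80) = 5120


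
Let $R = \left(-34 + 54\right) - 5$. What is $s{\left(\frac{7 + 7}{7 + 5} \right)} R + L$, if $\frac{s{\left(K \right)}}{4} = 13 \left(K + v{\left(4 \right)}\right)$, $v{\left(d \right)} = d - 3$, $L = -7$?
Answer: $1683$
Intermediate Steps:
$R = 15$ ($R = 20 - 5 = 15$)
$v{\left(d \right)} = -3 + d$
$s{\left(K \right)} = 52 + 52 K$ ($s{\left(K \right)} = 4 \cdot 13 \left(K + \left(-3 + 4\right)\right) = 4 \cdot 13 \left(K + 1\right) = 4 \cdot 13 \left(1 + K\right) = 4 \left(13 + 13 K\right) = 52 + 52 K$)
$s{\left(\frac{7 + 7}{7 + 5} \right)} R + L = \left(52 + 52 \frac{7 + 7}{7 + 5}\right) 15 - 7 = \left(52 + 52 \cdot \frac{14}{12}\right) 15 - 7 = \left(52 + 52 \cdot 14 \cdot \frac{1}{12}\right) 15 - 7 = \left(52 + 52 \cdot \frac{7}{6}\right) 15 - 7 = \left(52 + \frac{182}{3}\right) 15 - 7 = \frac{338}{3} \cdot 15 - 7 = 1690 - 7 = 1683$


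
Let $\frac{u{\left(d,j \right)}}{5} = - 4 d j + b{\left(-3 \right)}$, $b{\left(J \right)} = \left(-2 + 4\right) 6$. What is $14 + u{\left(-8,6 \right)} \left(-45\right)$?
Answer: $-45886$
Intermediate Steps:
$b{\left(J \right)} = 12$ ($b{\left(J \right)} = 2 \cdot 6 = 12$)
$u{\left(d,j \right)} = 60 - 20 d j$ ($u{\left(d,j \right)} = 5 \left(- 4 d j + 12\right) = 5 \left(12 - 4 d j\right) = 60 - 20 d j$)
$14 + u{\left(-8,6 \right)} \left(-45\right) = 14 + \left(60 - \left(-160\right) 6\right) \left(-45\right) = 14 + \left(60 + 960\right) \left(-45\right) = 14 + 1020 \left(-45\right) = 14 - 45900 = -45886$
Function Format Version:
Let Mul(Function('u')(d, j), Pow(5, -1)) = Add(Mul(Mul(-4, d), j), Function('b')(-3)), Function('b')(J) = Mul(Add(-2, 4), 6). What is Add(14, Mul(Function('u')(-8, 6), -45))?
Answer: -45886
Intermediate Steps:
Function('b')(J) = 12 (Function('b')(J) = Mul(2, 6) = 12)
Function('u')(d, j) = Add(60, Mul(-20, d, j)) (Function('u')(d, j) = Mul(5, Add(Mul(Mul(-4, d), j), 12)) = Mul(5, Add(Mul(-4, d, j), 12)) = Mul(5, Add(12, Mul(-4, d, j))) = Add(60, Mul(-20, d, j)))
Add(14, Mul(Function('u')(-8, 6), -45)) = Add(14, Mul(Add(60, Mul(-20, -8, 6)), -45)) = Add(14, Mul(Add(60, 960), -45)) = Add(14, Mul(1020, -45)) = Add(14, -45900) = -45886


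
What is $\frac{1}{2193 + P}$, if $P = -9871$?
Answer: $- \frac{1}{7678} \approx -0.00013024$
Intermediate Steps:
$\frac{1}{2193 + P} = \frac{1}{2193 - 9871} = \frac{1}{-7678} = - \frac{1}{7678}$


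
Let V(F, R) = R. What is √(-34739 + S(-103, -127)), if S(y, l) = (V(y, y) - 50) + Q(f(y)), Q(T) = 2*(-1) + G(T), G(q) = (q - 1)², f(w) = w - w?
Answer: 3*I*√3877 ≈ 186.8*I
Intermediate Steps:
f(w) = 0
G(q) = (-1 + q)²
Q(T) = -2 + (-1 + T)² (Q(T) = 2*(-1) + (-1 + T)² = -2 + (-1 + T)²)
S(y, l) = -51 + y (S(y, l) = (y - 50) + (-2 + (-1 + 0)²) = (-50 + y) + (-2 + (-1)²) = (-50 + y) + (-2 + 1) = (-50 + y) - 1 = -51 + y)
√(-34739 + S(-103, -127)) = √(-34739 + (-51 - 103)) = √(-34739 - 154) = √(-34893) = 3*I*√3877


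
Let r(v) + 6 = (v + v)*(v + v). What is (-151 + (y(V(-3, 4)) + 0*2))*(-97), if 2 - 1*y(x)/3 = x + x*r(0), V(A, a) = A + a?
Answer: 12610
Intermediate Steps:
r(v) = -6 + 4*v**2 (r(v) = -6 + (v + v)*(v + v) = -6 + (2*v)*(2*v) = -6 + 4*v**2)
y(x) = 6 + 15*x (y(x) = 6 - 3*(x + x*(-6 + 4*0**2)) = 6 - 3*(x + x*(-6 + 4*0)) = 6 - 3*(x + x*(-6 + 0)) = 6 - 3*(x + x*(-6)) = 6 - 3*(x - 6*x) = 6 - (-15)*x = 6 + 15*x)
(-151 + (y(V(-3, 4)) + 0*2))*(-97) = (-151 + ((6 + 15*(-3 + 4)) + 0*2))*(-97) = (-151 + ((6 + 15*1) + 0))*(-97) = (-151 + ((6 + 15) + 0))*(-97) = (-151 + (21 + 0))*(-97) = (-151 + 21)*(-97) = -130*(-97) = 12610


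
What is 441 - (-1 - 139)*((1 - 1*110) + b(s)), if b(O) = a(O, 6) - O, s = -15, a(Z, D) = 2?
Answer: -12439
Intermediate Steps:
b(O) = 2 - O
441 - (-1 - 139)*((1 - 1*110) + b(s)) = 441 - (-1 - 139)*((1 - 1*110) + (2 - 1*(-15))) = 441 - (-140)*((1 - 110) + (2 + 15)) = 441 - (-140)*(-109 + 17) = 441 - (-140)*(-92) = 441 - 1*12880 = 441 - 12880 = -12439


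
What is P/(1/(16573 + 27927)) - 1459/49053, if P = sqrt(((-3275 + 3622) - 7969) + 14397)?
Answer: -1459/49053 + 222500*sqrt(271) ≈ 3.6628e+6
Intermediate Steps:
P = 5*sqrt(271) (P = sqrt((347 - 7969) + 14397) = sqrt(-7622 + 14397) = sqrt(6775) = 5*sqrt(271) ≈ 82.310)
P/(1/(16573 + 27927)) - 1459/49053 = (5*sqrt(271))/(1/(16573 + 27927)) - 1459/49053 = (5*sqrt(271))/(1/44500) - 1459*1/49053 = (5*sqrt(271))/(1/44500) - 1459/49053 = (5*sqrt(271))*44500 - 1459/49053 = 222500*sqrt(271) - 1459/49053 = -1459/49053 + 222500*sqrt(271)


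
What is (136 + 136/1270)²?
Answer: 7469799184/403225 ≈ 18525.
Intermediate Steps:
(136 + 136/1270)² = (136 + 136*(1/1270))² = (136 + 68/635)² = (86428/635)² = 7469799184/403225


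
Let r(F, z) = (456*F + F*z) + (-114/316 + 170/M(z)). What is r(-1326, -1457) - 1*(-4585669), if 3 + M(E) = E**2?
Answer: 991637784430149/167704834 ≈ 5.9130e+6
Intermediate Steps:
M(E) = -3 + E**2
r(F, z) = -57/158 + 170/(-3 + z**2) + 456*F + F*z (r(F, z) = (456*F + F*z) + (-114/316 + 170/(-3 + z**2)) = (456*F + F*z) + (-114*1/316 + 170/(-3 + z**2)) = (456*F + F*z) + (-57/158 + 170/(-3 + z**2)) = -57/158 + 170/(-3 + z**2) + 456*F + F*z)
r(-1326, -1457) - 1*(-4585669) = (26860 + (-3 + (-1457)**2)*(-57 + 72048*(-1326) + 158*(-1326)*(-1457)))/(158*(-3 + (-1457)**2)) - 1*(-4585669) = (26860 + (-3 + 2122849)*(-57 - 95535648 + 305253156))/(158*(-3 + 2122849)) + 4585669 = (1/158)*(26860 + 2122846*209717451)/2122846 + 4585669 = (1/158)*(1/2122846)*(26860 + 445197851985546) + 4585669 = (1/158)*(1/2122846)*445197852012406 + 4585669 = 222598926006203/167704834 + 4585669 = 991637784430149/167704834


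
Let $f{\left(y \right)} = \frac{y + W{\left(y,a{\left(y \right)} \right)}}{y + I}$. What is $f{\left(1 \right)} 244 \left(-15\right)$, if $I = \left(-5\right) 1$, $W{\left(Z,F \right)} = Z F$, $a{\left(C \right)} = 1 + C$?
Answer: $2745$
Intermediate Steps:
$W{\left(Z,F \right)} = F Z$
$I = -5$
$f{\left(y \right)} = \frac{y + y \left(1 + y\right)}{-5 + y}$ ($f{\left(y \right)} = \frac{y + \left(1 + y\right) y}{y - 5} = \frac{y + y \left(1 + y\right)}{-5 + y}$)
$f{\left(1 \right)} 244 \left(-15\right) = 1 \frac{1}{-5 + 1} \left(2 + 1\right) 244 \left(-15\right) = 1 \frac{1}{-4} \cdot 3 \left(-3660\right) = 1 \left(- \frac{1}{4}\right) 3 \left(-3660\right) = \left(- \frac{3}{4}\right) \left(-3660\right) = 2745$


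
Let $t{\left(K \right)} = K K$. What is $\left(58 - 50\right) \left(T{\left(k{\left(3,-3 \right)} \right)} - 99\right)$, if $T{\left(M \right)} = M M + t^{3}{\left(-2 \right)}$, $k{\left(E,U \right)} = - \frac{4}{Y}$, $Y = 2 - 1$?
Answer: $-152$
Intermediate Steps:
$Y = 1$ ($Y = 2 - 1 = 1$)
$k{\left(E,U \right)} = -4$ ($k{\left(E,U \right)} = - \frac{4}{1} = \left(-4\right) 1 = -4$)
$t{\left(K \right)} = K^{2}$
$T{\left(M \right)} = 64 + M^{2}$ ($T{\left(M \right)} = M M + \left(\left(-2\right)^{2}\right)^{3} = M^{2} + 4^{3} = M^{2} + 64 = 64 + M^{2}$)
$\left(58 - 50\right) \left(T{\left(k{\left(3,-3 \right)} \right)} - 99\right) = \left(58 - 50\right) \left(\left(64 + \left(-4\right)^{2}\right) - 99\right) = 8 \left(\left(64 + 16\right) - 99\right) = 8 \left(80 - 99\right) = 8 \left(-19\right) = -152$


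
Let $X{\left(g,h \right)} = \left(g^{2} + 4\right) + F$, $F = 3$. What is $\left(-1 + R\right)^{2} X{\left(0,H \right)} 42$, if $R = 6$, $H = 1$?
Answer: $7350$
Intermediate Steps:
$X{\left(g,h \right)} = 7 + g^{2}$ ($X{\left(g,h \right)} = \left(g^{2} + 4\right) + 3 = \left(4 + g^{2}\right) + 3 = 7 + g^{2}$)
$\left(-1 + R\right)^{2} X{\left(0,H \right)} 42 = \left(-1 + 6\right)^{2} \left(7 + 0^{2}\right) 42 = 5^{2} \left(7 + 0\right) 42 = 25 \cdot 7 \cdot 42 = 175 \cdot 42 = 7350$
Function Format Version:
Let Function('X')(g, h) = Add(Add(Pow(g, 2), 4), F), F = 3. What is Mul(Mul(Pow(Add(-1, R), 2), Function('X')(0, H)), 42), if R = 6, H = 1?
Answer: 7350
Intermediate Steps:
Function('X')(g, h) = Add(7, Pow(g, 2)) (Function('X')(g, h) = Add(Add(Pow(g, 2), 4), 3) = Add(Add(4, Pow(g, 2)), 3) = Add(7, Pow(g, 2)))
Mul(Mul(Pow(Add(-1, R), 2), Function('X')(0, H)), 42) = Mul(Mul(Pow(Add(-1, 6), 2), Add(7, Pow(0, 2))), 42) = Mul(Mul(Pow(5, 2), Add(7, 0)), 42) = Mul(Mul(25, 7), 42) = Mul(175, 42) = 7350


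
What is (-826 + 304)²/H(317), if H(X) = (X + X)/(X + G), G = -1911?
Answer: -217169748/317 ≈ -6.8508e+5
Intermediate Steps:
H(X) = 2*X/(-1911 + X) (H(X) = (X + X)/(X - 1911) = (2*X)/(-1911 + X) = 2*X/(-1911 + X))
(-826 + 304)²/H(317) = (-826 + 304)²/((2*317/(-1911 + 317))) = (-522)²/((2*317/(-1594))) = 272484/((2*317*(-1/1594))) = 272484/(-317/797) = 272484*(-797/317) = -217169748/317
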